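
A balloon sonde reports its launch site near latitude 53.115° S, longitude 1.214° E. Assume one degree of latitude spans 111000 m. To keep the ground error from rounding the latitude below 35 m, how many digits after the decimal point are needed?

4 decimal places

One degree of latitude covers 111000 m.
With N decimal places the half-ulp bound is 0.5·10⁻ᴺ°, or 0.5·10⁻ᴺ × 111000 m on the ground.
Need 0.5 × 111000 × 10⁻ᴺ ≤ 35 → 10⁻ᴺ ≤ 6.306e-04, so N ≥ 3.20.
N = 3 would give 55.5 m (too coarse); N = 4 gives 5.55 m ≤ 35 m.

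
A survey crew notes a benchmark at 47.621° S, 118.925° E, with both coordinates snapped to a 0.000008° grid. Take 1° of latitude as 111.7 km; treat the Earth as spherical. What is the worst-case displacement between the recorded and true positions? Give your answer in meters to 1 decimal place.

0.5 meters

With a 0.000008° grid the true value lies within half a step, ±0.000008°/2 = ±4e-06°, of the stored one.
North–south component: 4e-06° × 111700 = 0.4468 m.
East–west component at 47.621°: 4e-06° × 111700 × cos 47.621° ≈ 4e-06 × 75289.3 ≈ 0.301157 m.
Combining orthogonally: (0.4468² + 0.301157²)^½ ≈ 0.538819 m.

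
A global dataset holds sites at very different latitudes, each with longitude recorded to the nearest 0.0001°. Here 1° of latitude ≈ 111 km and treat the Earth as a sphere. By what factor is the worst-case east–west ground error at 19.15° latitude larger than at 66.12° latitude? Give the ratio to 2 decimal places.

2.33

Rounding to 4 decimal places leaves the longitude within ±5e-05° of the true value.
At 19.15°: 5e-05° × 111000 × cos 19.15° = 5e-05 × 111000 × 0.9447 ≈ 5.2429 m.
At 66.12°: 5e-05° × 111000 × cos 66.12° = 5e-05 × 111000 × 0.4048 ≈ 2.2468 m.
Ratio: 5.2429 / 2.2468 = cos 19.15° / cos 66.12° ≈ 2.3335.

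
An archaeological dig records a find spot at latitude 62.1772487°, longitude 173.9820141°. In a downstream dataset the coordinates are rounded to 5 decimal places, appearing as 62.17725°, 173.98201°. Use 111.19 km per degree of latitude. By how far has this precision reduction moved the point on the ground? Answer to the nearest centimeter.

26 centimeters

Δlat = 62.1772487 − 62.17725 = -0.0000013°; Δlon = 173.9820141 − 173.98201 = +0.0000041°.
North–south shift: -0.0000013 × 111190 = -0.144547 m.
East–west at this latitude: 0.0000041° × 111190 × cos 62.1773° ≈ 0.0000041 × 51896.6 = 0.212776 m.
Combined displacement = (0.144547² + 0.212776²)^½ ≈ 0.25723 m.
That is 0.25723 m = 25.723 cm.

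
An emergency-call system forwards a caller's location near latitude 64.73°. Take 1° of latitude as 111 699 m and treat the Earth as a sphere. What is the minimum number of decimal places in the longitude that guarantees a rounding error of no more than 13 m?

At 64.73° one degree of longitude covers 111699 × cos 64.73° ≈ 111699 × 0.4269 ≈ 47682.6 m.
With N decimal places the half-ulp bound is 0.5·10⁻ᴺ°, or 0.5·10⁻ᴺ × 47682.6 m on the ground.
Need 0.5 × 47682.6 × 10⁻ᴺ ≤ 13 → 10⁻ᴺ ≤ 5.453e-04, so N ≥ 3.26.
N = 3 would give 23.8 m (too coarse); N = 4 gives 2.38 m ≤ 13 m.

4 decimal places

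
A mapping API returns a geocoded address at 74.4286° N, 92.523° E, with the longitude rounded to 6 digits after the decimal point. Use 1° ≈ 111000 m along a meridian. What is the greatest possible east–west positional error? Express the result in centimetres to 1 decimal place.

Rounding to 6 decimal places leaves the longitude within ±5e-07° of the true value.
Parallels shrink by cos φ, so at 74.4286° a degree of longitude is 111000 × 0.2684 ≈ 29796.7 m.
Maximum E–W displacement: 5e-07 × 29796.7 = 0.0148984 m.
That is 0.0148984 m = 1.4898 cm.

1.5 centimetres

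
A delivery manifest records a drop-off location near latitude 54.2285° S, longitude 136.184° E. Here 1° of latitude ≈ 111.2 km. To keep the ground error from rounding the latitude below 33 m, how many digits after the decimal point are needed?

4 decimal places

One degree of latitude covers 111200 m.
Rounding to N decimal places gives at most 0.5 × 10⁻ᴺ degrees of error, i.e. 0.5 × 10⁻ᴺ × 111200 m.
Need 0.5 × 111200 × 10⁻ᴺ ≤ 33 → 10⁻ᴺ ≤ 5.935e-04, so N ≥ 3.23.
N = 3 would give 55.6 m (too coarse); N = 4 gives 5.56 m ≤ 33 m.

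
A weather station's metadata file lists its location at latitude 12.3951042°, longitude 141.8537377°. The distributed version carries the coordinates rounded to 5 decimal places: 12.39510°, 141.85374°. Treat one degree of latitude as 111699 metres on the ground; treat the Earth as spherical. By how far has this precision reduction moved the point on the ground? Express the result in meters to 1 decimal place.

0.5 meters

The latitude changed by +0.0000042° and the longitude by -0.0000023°.
N–S: 0.0000042° × 111699 m/° = 0.469136 m.
E–W at 12.3951°: -0.0000023° × 111699 × cos 12.3951° = -0.0000023 × 111699 × 0.9767 ≈ -0.250919 m.
Combined displacement = (0.469136² + 0.250919²)^½ ≈ 0.532023 m.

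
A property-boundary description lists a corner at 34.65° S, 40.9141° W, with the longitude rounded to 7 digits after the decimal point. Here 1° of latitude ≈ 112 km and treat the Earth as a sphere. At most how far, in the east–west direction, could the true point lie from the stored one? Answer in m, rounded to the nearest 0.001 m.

0.005 m

Rounding to 7 decimal places leaves the longitude within ±5e-08° of the true value.
At latitude 34.65° a degree of longitude spans 112000 m × cos 34.65° = 112000 × 0.8226 ≈ 92135.7 m.
Maximum E–W displacement: 5e-08 × 92135.7 = 0.00460679 m.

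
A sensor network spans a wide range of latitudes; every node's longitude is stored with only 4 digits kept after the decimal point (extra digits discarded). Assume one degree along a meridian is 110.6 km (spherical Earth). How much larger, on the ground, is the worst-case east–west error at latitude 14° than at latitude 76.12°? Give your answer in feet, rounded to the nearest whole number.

Truncating at 4 decimal places can drop up to a full unit in the last place, so the longitude may be off by as much as 0.0001°.
At 14°: 0.0001° × 110600 × cos 14° = 0.0001 × 110600 × 0.9703 ≈ 10.731 m.
Error at 76.12° = 0.0001° × 110600 × cos 76.12° ≈ 11.06 × 0.2399 = 2.6532 m.
Difference: 10.731 − 2.6532 = 8.0783 m.
In feet: 8.0783 m ÷ 0.3048 ≈ 26.504 ft.

27 feet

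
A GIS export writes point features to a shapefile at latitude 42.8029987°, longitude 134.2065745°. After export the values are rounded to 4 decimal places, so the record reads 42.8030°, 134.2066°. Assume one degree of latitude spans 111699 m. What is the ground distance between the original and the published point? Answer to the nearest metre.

Δlat = 42.8029987 − 42.8030 = -0.0000013°; Δlon = 134.2065745 − 134.2066 = -0.0000255°.
North–south shift: -0.0000013 × 111699 = -0.145209 m.
E–W at 42.803°: -0.0000255° × 111699 × cos 42.803° = -0.0000255 × 111699 × 0.7337 ≈ -2.0898 m.
Hypotenuse of the two orthogonal shifts: √(0.145209² + 2.0898²) = 2.09484 m.

2 metres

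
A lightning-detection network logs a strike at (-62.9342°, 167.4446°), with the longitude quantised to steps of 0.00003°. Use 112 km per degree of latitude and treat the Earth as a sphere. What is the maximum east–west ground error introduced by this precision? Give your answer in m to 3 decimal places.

0.764 m

With a 0.00003° grid the true value lies within half a step, ±0.00003°/2 = ±1.5e-05°, of the stored one.
Parallels shrink by cos φ, so at 62.9342° a degree of longitude is 112000 × 0.4550 ≈ 50961.5 m.
Maximum E–W displacement: 1.5e-05 × 50961.5 = 0.764423 m.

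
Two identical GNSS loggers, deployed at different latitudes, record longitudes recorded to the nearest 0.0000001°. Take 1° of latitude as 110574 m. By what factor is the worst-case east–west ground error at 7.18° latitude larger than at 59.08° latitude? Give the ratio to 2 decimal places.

Rounding to 7 decimal places leaves the longitude within ±5e-08° of the true value.
At 7.18°: 5e-08° × 110574 × cos 7.18° = 5e-08 × 110574 × 0.9922 ≈ 0.0054853 m.
At 59.08°: 5e-08° × 110574 × cos 59.08° = 5e-08 × 110574 × 0.5138 ≈ 0.0028409 m.
The ratio reduces to cos 7.18° / cos 59.08° = 0.9922/0.5138 ≈ 1.9309.

1.93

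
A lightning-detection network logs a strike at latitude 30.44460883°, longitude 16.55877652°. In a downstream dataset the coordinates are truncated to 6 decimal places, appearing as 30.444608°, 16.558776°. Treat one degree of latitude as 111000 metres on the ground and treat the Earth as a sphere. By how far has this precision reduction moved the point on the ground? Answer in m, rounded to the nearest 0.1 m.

0.1 m

Δlat = 30.44460883 − 30.444608 = +0.00000083°; Δlon = 16.55877652 − 16.558776 = +0.00000052°.
North–south shift: 0.00000083 × 111000 = 0.09213 m.
E–W at 30.4446°: 0.00000052° × 111000 × cos 30.4446° = 0.00000052 × 111000 × 0.8621 ≈ 0.0497615 m.
Hypotenuse of the two orthogonal shifts: √(0.09213² + 0.0497615²) = 0.10471 m.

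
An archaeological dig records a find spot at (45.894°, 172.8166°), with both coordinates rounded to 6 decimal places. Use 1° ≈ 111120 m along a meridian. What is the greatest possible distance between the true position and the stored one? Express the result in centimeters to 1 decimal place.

6.8 centimeters

Rounding to 6 decimal places leaves each coordinate within ±5e-07° of the true value.
N–S: 5e-07° × 111120 m/° = 0.05556 m.
East–west component at 45.894°: 5e-07° × 111120 × cos 45.894° ≈ 5e-07 × 77338.2 ≈ 0.0386691 m.
The two errors are perpendicular, so the maximum displacement is √(0.05556² + 0.0386691²) ≈ 0.067692 m.
That is 0.067692 m = 6.7692 cm.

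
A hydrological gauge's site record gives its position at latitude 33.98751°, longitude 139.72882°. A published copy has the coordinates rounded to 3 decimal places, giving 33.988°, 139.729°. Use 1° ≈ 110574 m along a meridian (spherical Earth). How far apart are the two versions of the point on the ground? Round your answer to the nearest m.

The latitude changed by -0.00049° and the longitude by -0.00018°.
N–S: -0.00049° × 110574 m/° = -54.1813 m.
East–west at this latitude: -0.00018° × 110574 × cos 33.988° ≈ -0.00018 × 91682.9 = -16.5029 m.
Combined displacement = (54.1813² + 16.5029²)^½ ≈ 56.6388 m.

57 m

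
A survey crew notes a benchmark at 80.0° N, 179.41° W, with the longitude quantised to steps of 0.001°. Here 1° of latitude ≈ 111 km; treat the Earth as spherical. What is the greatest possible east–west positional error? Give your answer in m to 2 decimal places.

9.64 m

With a 0.001° grid the true value lies within half a step, ±0.001°/2 = ±0.0005°, of the stored one.
Parallels shrink by cos φ, so at 80° a degree of longitude is 111000 × 0.1736 ≈ 19274.9 m.
So at most 0.0005° × 19274.9 ≈ 9.63747 m east–west.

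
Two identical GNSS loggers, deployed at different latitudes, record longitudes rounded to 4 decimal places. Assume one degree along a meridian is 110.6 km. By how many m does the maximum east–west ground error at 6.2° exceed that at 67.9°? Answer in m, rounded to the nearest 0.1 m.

3.4 m

Rounding to 4 decimal places leaves the longitude within ±5e-05° of the true value.
Error at 6.2° = 5e-05° × 110600 × cos 6.2° ≈ 5.53 × 0.9942 = 5.4977 m.
At 67.9°: 5e-05° × 110600 × cos 67.9° = 5e-05 × 110600 × 0.3762 ≈ 2.0805 m.
Difference: 5.4977 − 2.0805 = 3.4171 m.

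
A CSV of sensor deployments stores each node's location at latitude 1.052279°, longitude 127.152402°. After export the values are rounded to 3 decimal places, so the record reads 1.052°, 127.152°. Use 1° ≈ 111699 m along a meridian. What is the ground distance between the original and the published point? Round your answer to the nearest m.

55 m

The latitude changed by +0.000279° and the longitude by +0.000402°.
N–S: 0.000279° × 111699 m/° = 31.164 m.
East–west at this latitude: 0.000402° × 111699 × cos 1.052° ≈ 0.000402 × 111680 = 44.8954 m.
Combined displacement = (31.164² + 44.8954²)^½ ≈ 54.6516 m.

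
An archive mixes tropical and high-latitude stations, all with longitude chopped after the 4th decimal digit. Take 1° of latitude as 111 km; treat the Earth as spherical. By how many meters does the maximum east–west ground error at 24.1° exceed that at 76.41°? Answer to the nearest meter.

Truncating at 4 decimal places can drop up to a full unit in the last place, so the longitude may be off by as much as 0.0001°.
At 24.1°: 0.0001° × 111000 × cos 24.1° = 0.0001 × 111000 × 0.9128 ≈ 10.132 m.
Error at 76.41° = 0.0001° × 111000 × cos 76.41° ≈ 11.1 × 0.2350 = 2.6082 m.
Difference: 10.132 − 2.6082 = 7.5243 m.

8 meters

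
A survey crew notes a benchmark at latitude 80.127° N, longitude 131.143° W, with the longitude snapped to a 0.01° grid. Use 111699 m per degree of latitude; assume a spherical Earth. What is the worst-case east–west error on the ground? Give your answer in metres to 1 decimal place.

95.8 metres

With a 0.01° grid the true value lies within half a step, ±0.01°/2 = ±0.005°, of the stored one.
Parallels shrink by cos φ, so at 80.127° a degree of longitude is 111699 × 0.1715 ≈ 19152.5 m.
East–west error: 0.005° × 19152.5 m/° ≈ 95.7623 m.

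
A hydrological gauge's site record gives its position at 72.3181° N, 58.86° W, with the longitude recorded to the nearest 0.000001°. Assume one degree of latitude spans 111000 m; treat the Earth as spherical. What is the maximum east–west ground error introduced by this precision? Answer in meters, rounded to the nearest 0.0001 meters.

0.0169 meters

Rounding to 6 decimal places leaves the longitude within ±5e-07° of the true value.
One degree of longitude at 72.3181° is 111000 × cos 72.3181° ≈ 111000 × 0.3037 = 33714.3 m.
East–west error: 5e-07° × 33714.3 m/° ≈ 0.0168571 m.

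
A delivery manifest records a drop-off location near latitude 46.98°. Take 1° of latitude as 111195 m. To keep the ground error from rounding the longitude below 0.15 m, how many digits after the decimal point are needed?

6 decimal places

At 46.98° one degree of longitude covers 111195 × cos 46.98° ≈ 111195 × 0.6823 ≈ 75863.2 m.
With N decimal places the half-ulp bound is 0.5·10⁻ᴺ°, or 0.5·10⁻ᴺ × 75863.2 m on the ground.
Setting 37931.6 × 10⁻ᴺ ≤ 0.15 gives 10ᴺ ≥ 2.529e+05, i.e. N ≥ 5.40.
So 6 decimal places suffice (0.0379 m); 5 would allow up to 0.379 m.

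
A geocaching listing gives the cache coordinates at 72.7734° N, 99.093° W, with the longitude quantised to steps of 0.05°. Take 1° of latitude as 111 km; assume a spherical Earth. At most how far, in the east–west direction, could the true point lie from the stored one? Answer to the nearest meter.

With a 0.05° grid the true value lies within half a step, ±0.05°/2 = ±0.025°, of the stored one.
Parallels shrink by cos φ, so at 72.7734° a degree of longitude is 111000 × 0.2962 ≈ 32872.8 m.
Maximum E–W displacement: 0.025 × 32872.8 = 821.82 m.

822 meters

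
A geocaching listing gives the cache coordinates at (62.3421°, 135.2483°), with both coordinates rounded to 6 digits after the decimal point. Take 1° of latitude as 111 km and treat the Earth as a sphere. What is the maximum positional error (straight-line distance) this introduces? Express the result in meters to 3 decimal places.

0.061 meters

Rounding to 6 decimal places leaves each coordinate within ±5e-07° of the true value.
Latitude error → 5e-07 × 111000 = 0.0555 m along the meridian.
East–west component at 62.3421°: 5e-07° × 111000 × cos 62.3421° ≈ 5e-07 × 51525.2 ≈ 0.0257626 m.
Worst case both components are at the extreme and orthogonal: √(0.0555² + 0.0257626²) ≈ 0.0611879 m.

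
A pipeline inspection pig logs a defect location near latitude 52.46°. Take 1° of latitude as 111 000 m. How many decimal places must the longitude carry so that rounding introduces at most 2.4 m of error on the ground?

5

At 52.46° one degree of longitude covers 111000 × cos 52.46° ≈ 111000 × 0.6093 ≈ 67634 m.
With N decimal places the half-ulp bound is 0.5·10⁻ᴺ°, or 0.5·10⁻ᴺ × 67634 m on the ground.
Need 0.5 × 67634 × 10⁻ᴺ ≤ 2.4 → 10⁻ᴺ ≤ 7.097e-05, so N ≥ 4.15.
So 5 decimal places suffice (0.338 m); 4 would allow up to 3.38 m.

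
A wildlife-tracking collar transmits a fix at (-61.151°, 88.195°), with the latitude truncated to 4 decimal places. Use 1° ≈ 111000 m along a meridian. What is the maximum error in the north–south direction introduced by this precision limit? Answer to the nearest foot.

Truncating at 4 decimal places can drop up to a full unit in the last place, so the latitude may be off by as much as 0.0001°.
Along the meridian that is 0.0001° × 111000 m/° = 11.1 m.
Converting: 11.1 m × 3.2808 ft/m ≈ 36.417 ft.

36 feet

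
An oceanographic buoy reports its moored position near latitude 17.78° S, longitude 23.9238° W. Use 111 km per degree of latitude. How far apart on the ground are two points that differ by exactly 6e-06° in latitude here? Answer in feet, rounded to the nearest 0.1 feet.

Along a meridian 6e-06° is 6e-06 × 111000 = 0.666 m.
Converting: 0.666 m × 3.2808 ft/m ≈ 2.185 ft.

2.2 feet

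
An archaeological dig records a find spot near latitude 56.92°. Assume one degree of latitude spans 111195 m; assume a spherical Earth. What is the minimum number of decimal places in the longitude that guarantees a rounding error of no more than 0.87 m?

5

At 56.92° one degree of longitude covers 111195 × cos 56.92° ≈ 111195 × 0.5458 ≈ 60691.3 m.
Rounding to N decimal places gives at most 0.5 × 10⁻ᴺ degrees of error, i.e. 0.5 × 10⁻ᴺ × 60691.3 m.
Need 0.5 × 60691.3 × 10⁻ᴺ ≤ 0.87 → 10⁻ᴺ ≤ 2.867e-05, so N ≥ 4.54.
At 4 places the error can reach 3.03 m, but 5 places keeps it to 0.303 m.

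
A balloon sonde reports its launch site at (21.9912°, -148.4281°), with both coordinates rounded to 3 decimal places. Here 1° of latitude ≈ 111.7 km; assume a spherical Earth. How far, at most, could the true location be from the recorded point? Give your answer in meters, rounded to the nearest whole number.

Rounding to 3 decimal places leaves each coordinate within ±0.0005° of the true value.
Latitude error → 0.0005 × 111700 = 55.85 m along the meridian.
Longitude error → 0.0005 × 111700 × cos 21.9912° = 0.0005 × 111700 × 0.9272 ≈ 51.7864 m.
The two errors are perpendicular, so the maximum displacement is √(55.85² + 51.7864²) ≈ 76.1647 m.

76 meters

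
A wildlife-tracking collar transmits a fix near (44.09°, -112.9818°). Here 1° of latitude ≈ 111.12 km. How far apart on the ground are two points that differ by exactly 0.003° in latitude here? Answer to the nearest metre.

333 metres

Along a meridian 0.003° is 0.003 × 111120 = 333.36 m.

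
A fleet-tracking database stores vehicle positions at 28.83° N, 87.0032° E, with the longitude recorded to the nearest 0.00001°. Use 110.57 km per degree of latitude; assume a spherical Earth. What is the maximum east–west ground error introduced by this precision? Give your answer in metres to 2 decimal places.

Rounding to 5 decimal places leaves the longitude within ±5e-06° of the true value.
Parallels shrink by cos φ, so at 28.83° a degree of longitude is 110570 × 0.8761 ≈ 96865.3 m.
Maximum E–W displacement: 5e-06 × 96865.3 = 0.484327 m.

0.48 metres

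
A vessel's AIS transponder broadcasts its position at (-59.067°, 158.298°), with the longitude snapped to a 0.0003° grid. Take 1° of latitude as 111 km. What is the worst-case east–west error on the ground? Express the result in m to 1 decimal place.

8.6 m

With a 0.0003° grid the true value lies within half a step, ±0.0003°/2 = ±0.00015°, of the stored one.
One degree of longitude at 59.067° is 111000 × cos 59.067° ≈ 111000 × 0.5140 = 57057.9 m.
Maximum E–W displacement: 0.00015 × 57057.9 = 8.55869 m.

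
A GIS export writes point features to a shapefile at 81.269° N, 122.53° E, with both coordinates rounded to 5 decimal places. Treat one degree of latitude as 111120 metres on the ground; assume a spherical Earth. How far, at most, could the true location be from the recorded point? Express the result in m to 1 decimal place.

Rounding to 5 decimal places leaves each coordinate within ±5e-06° of the true value.
North–south component: 5e-06° × 111120 = 0.5556 m.
Longitude error → 5e-06 × 111120 × cos 81.269° = 5e-06 × 111120 × 0.1518 ≈ 0.0843376 m.
Combining orthogonally: (0.5556² + 0.0843376²)^½ ≈ 0.561965 m.

0.6 m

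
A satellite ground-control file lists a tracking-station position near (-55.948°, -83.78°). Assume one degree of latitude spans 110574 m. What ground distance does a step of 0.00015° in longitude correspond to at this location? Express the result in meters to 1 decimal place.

9.3 meters

At 55.948° a degree of longitude is 110574 × cos 55.948° ≈ 61915.4 m, so 0.00015° corresponds to 9.28731 m.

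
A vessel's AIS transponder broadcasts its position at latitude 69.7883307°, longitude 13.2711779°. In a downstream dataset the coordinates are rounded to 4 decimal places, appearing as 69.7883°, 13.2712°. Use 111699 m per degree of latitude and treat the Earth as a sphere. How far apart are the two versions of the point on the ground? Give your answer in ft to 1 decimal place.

The latitude changed by +0.0000307° and the longitude by -0.0000221°.
North–south shift: 0.0000307 × 111699 = 3.42916 m.
E–W at 69.7883°: -0.0000221° × 111699 × cos 69.7883° = -0.0000221 × 111699 × 0.3455 ≈ -0.852858 m.
Distance: √(3.42916² + 0.852858²) ≈ 3.53362 m.
In feet: 3.53362 m ÷ 0.3048 ≈ 11.593 ft.

11.6 ft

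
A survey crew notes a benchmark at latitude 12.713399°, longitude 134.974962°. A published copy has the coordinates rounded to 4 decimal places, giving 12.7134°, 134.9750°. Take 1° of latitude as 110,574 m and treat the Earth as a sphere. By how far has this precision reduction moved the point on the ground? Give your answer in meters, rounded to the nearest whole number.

4 meters

Δlat = 12.713399 − 12.7134 = -0.000001°; Δlon = 134.974962 − 134.9750 = -0.000038°.
N–S: -0.000001° × 110574 m/° = -0.110574 m.
E–W at 12.7134°: -0.000038° × 110574 × cos 12.7134° = -0.000038 × 110574 × 0.9755 ≈ -4.0988 m.
Distance: √(0.110574² + 4.0988²) ≈ 4.10029 m.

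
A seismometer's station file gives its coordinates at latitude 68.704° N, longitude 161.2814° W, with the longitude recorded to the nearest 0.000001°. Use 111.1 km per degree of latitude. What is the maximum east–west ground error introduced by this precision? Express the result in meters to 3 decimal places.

0.020 meters

Rounding to 6 decimal places leaves the longitude within ±5e-07° of the true value.
Parallels shrink by cos φ, so at 68.704° a degree of longitude is 111100 × 0.3632 ≈ 40350 m.
Maximum E–W displacement: 5e-07 × 40350 = 0.020175 m.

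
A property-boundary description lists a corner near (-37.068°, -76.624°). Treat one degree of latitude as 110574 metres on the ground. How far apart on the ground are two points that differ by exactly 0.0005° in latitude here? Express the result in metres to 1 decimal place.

55.3 metres

0.0005° × 110574 m/° = 55.287 m.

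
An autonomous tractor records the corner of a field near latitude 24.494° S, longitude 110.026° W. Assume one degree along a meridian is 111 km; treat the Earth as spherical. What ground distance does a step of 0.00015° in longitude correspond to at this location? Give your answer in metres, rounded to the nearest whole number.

15 metres

One degree of longitude here spans 111000 × cos 24.494° = 111000 × 0.9100 ≈ 101011 m; 0.00015° of that is 15.1516 m.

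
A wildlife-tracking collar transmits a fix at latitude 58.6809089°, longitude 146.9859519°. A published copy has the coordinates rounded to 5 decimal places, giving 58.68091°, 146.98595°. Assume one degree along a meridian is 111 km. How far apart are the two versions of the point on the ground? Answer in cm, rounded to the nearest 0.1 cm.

Δlat = 58.6809089 − 58.68091 = -0.0000011°; Δlon = 146.9859519 − 146.98595 = +0.0000019°.
N–S: -0.0000011° × 111000 m/° = -0.1221 m.
E–W at 58.6809°: 0.0000019° × 111000 × cos 58.6809° = 0.0000019 × 111000 × 0.5198 ≈ 0.109627 m.
Hypotenuse of the two orthogonal shifts: √(0.1221² + 0.109627²) = 0.164093 m.
That is 0.164093 m = 16.409 cm.

16.4 cm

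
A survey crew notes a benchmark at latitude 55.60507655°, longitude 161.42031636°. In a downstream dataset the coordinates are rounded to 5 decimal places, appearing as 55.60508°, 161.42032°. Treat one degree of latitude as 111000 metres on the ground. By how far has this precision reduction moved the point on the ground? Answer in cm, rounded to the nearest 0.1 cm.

44.6 cm

The latitude changed by -0.00000345° and the longitude by -0.00000364°.
N–S: -0.00000345° × 111000 m/° = -0.38295 m.
E–W at 55.6051°: -0.00000364° × 111000 × cos 55.6051° = -0.00000364 × 111000 × 0.5649 ≈ -0.22824 m.
Combined displacement = (0.38295² + 0.22824²)^½ ≈ 0.445807 m.
That is 0.445807 m = 44.581 cm.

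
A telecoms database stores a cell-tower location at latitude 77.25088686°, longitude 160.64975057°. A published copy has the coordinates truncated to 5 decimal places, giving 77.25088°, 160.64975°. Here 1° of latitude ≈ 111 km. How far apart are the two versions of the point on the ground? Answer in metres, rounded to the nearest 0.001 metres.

Δlat = 77.25088686 − 77.25088 = +0.00000686°; Δlon = 160.64975057 − 160.64975 = +0.00000057°.
North–south shift: 0.00000686 × 111000 = 0.76146 m.
East–west at this latitude: 0.00000057° × 111000 × cos 77.2509° ≈ 0.00000057 × 24495.8 = 0.0139626 m.
Distance: √(0.76146² + 0.0139626²) ≈ 0.761588 m.

0.762 metres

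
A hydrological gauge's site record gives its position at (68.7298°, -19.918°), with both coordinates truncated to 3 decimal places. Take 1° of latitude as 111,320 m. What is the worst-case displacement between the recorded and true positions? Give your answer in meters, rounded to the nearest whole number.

118 meters

Truncating at 3 decimal places can drop up to a full unit in the last place, so each coordinate may be off by as much as 0.001°.
North–south component: 0.001° × 111320 = 111.32 m.
E–W at 68.7298°: 0.001° × 111320 × cos 68.7298° = 0.001 × 111320 × 0.3628 ≈ 40.3832 m.
Worst case both components are at the extreme and orthogonal: √(111.32² + 40.3832²) ≈ 118.419 m.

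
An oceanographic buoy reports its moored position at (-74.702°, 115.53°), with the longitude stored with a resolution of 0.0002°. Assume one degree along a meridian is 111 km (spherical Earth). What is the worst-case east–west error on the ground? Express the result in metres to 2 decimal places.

With a 0.0002° grid the true value lies within half a step, ±0.0002°/2 = ±0.0001°, of the stored one.
At latitude 74.702° a degree of longitude spans 111000 m × cos 74.702° = 111000 × 0.2638 ≈ 29286.2 m.
East–west error: 0.0001° × 29286.2 m/° ≈ 2.92862 m.

2.93 metres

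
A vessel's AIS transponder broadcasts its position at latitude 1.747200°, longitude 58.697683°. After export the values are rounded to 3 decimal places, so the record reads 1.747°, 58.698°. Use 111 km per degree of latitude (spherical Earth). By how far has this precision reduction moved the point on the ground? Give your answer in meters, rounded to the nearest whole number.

Δlat = 1.747200 − 1.747 = +0.000200°; Δlon = 58.697683 − 58.698 = -0.000317°.
N–S: 0.000200° × 111000 m/° = 22.2 m.
E–W at 1.747°: -0.000317° × 111000 × cos 1.747° = -0.000317 × 111000 × 0.9995 ≈ -35.1706 m.
Hypotenuse of the two orthogonal shifts: √(22.2² + 35.1706²) = 41.591 m.

42 meters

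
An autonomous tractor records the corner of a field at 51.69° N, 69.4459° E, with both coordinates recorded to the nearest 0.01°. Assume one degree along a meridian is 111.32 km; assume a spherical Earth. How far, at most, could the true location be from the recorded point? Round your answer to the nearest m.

Rounding to 2 decimal places leaves each coordinate within ±0.005° of the true value.
Latitude error → 0.005 × 111320 = 556.6 m along the meridian.
Longitude error → 0.005 × 111320 × cos 51.69° = 0.005 × 111320 × 0.6199 ≈ 345.045 m.
Combining orthogonally: (556.6² + 345.045²)^½ ≈ 654.874 m.

655 m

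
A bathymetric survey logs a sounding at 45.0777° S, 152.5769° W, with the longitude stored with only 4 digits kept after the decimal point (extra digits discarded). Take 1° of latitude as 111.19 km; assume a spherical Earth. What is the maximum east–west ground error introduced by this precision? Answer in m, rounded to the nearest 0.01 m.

7.85 m

Truncating at 4 decimal places can drop up to a full unit in the last place, so the longitude may be off by as much as 0.0001°.
At latitude 45.0777° a degree of longitude spans 111190 m × cos 45.0777° = 111190 × 0.7061 ≈ 78516.5 m.
So at most 0.0001° × 78516.5 ≈ 7.85165 m east–west.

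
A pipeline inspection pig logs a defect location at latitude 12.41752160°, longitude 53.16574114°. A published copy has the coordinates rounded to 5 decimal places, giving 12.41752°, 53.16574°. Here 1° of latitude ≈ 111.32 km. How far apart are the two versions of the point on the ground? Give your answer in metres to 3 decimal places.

0.217 metres

The latitude changed by +0.00000160° and the longitude by +0.00000114°.
North–south shift: 0.00000160 × 111320 = 0.178112 m.
East–west at this latitude: 0.00000114° × 111320 × cos 12.4175° ≈ 0.00000114 × 108716 = 0.123936 m.
Distance: √(0.178112² + 0.123936²) ≈ 0.216989 m.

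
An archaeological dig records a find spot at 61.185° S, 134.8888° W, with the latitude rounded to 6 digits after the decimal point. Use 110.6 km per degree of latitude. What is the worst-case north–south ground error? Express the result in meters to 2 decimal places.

0.06 meters

Rounding to 6 decimal places leaves the latitude within ±5e-07° of the true value.
So the N–S error is at most 5e-07 × 110600 = 0.0553 m.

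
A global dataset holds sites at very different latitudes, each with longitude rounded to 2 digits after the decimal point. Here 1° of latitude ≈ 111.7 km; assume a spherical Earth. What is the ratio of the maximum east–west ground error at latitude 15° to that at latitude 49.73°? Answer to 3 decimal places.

1.494

Rounding to 2 decimal places leaves the longitude within ±0.005° of the true value.
Error at 15° = 0.005° × 111700 × cos 15° ≈ 558.5 × 0.9659 = 539.47 m.
Error at 49.73° = 0.005° × 111700 × cos 49.73° ≈ 558.5 × 0.6464 = 361.01 m.
The ratio reduces to cos 15° / cos 49.73° = 0.9659/0.6464 ≈ 1.4943.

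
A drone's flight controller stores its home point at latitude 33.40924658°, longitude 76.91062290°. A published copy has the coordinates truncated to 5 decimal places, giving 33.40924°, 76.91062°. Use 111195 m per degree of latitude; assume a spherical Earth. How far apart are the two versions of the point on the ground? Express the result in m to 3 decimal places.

0.780 m

Δlat = 33.40924658 − 33.40924 = +0.00000658°; Δlon = 76.91062290 − 76.91062 = +0.00000290°.
North–south shift: 0.00000658 × 111195 = 0.731663 m.
East–west at this latitude: 0.00000290° × 111195 × cos 33.4092° ≈ 0.00000290 × 92821 = 0.269181 m.
Combined displacement = (0.731663² + 0.269181²)^½ ≈ 0.779608 m.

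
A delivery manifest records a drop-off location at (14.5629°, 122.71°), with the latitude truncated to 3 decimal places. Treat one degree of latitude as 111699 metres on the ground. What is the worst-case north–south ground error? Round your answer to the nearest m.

112 m

Truncating at 3 decimal places can drop up to a full unit in the last place, so the latitude may be off by as much as 0.001°.
North–south distance: 0.001° × 111699 m/° = 111.699 m.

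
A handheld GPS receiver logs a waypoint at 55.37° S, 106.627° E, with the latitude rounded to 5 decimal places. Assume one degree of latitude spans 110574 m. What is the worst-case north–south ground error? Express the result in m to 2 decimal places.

Rounding to 5 decimal places leaves the latitude within ±5e-06° of the true value.
Along the meridian that is 5e-06° × 110574 m/° = 0.55287 m.

0.55 m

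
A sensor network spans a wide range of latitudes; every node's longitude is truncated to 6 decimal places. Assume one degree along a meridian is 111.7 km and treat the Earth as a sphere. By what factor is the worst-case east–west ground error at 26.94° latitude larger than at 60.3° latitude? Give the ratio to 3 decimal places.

1.799

Truncating at 6 decimal places can drop up to a full unit in the last place, so the longitude may be off by as much as 1e-06°.
At 26.94°: 1e-06° × 111700 × cos 26.94° = 1e-06 × 111700 × 0.8915 ≈ 0.099578 m.
At 60.3°: 1e-06° × 111700 × cos 60.3° = 1e-06 × 111700 × 0.4955 ≈ 0.055343 m.
The ratio reduces to cos 26.94° / cos 60.3° = 0.8915/0.4955 ≈ 1.7993.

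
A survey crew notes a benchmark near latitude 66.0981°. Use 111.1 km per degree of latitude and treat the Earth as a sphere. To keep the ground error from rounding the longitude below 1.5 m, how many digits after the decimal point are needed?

At 66.0981° one degree of longitude covers 111100 × cos 66.0981° ≈ 111100 × 0.4052 ≈ 45014.6 m.
Rounding to N decimal places gives at most 0.5 × 10⁻ᴺ degrees of error, i.e. 0.5 × 10⁻ᴺ × 45014.6 m.
Setting 22507.3 × 10⁻ᴺ ≤ 1.5 gives 10ᴺ ≥ 1.5e+04, i.e. N ≥ 4.18.
N = 4 would give 2.25 m (too coarse); N = 5 gives 0.225 m ≤ 1.5 m.

5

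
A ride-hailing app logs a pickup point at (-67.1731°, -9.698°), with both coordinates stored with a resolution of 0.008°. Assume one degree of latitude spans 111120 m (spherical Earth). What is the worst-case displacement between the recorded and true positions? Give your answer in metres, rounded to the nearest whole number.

477 metres

With a 0.008° grid the true value lies within half a step, ±0.008°/2 = ±0.004°, of the stored one.
Latitude error → 0.004 × 111120 = 444.48 m along the meridian.
East–west component at 67.1731°: 0.004° × 111120 × cos 67.1731° ≈ 0.004 × 43108.8 ≈ 172.435 m.
Combining orthogonally: (444.48² + 172.435²)^½ ≈ 476.756 m.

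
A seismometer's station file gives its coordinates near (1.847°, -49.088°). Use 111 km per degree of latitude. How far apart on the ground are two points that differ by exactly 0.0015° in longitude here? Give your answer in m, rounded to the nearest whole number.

0.0015° of longitude at 1.847° is 0.0015 × 111000 × cos 1.847° ≈ 0.0015 × 110942 = 166.413 m.

166 m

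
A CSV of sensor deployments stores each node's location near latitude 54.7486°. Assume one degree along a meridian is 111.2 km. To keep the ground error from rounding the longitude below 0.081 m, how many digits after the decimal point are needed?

At 54.7486° one degree of longitude covers 111200 × cos 54.7486° ≈ 111200 × 0.5772 ≈ 64180.8 m.
N decimal places → at most half a unit in the last place, 0.5 × 10⁻ᴺ° = 64180.8/2 × 10⁻ᴺ m.
Setting 32090.4 × 10⁻ᴺ ≤ 0.081 gives 10ᴺ ≥ 3.962e+05, i.e. N ≥ 5.60.
At 5 places the error can reach 0.321 m, but 6 places keeps it to 0.0321 m.

6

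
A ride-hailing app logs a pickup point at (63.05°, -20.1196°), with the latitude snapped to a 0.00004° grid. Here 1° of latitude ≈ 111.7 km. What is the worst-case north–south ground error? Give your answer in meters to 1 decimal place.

With a 0.00004° grid the true value lies within half a step, ±0.00004°/2 = ±2e-05°, of the stored one.
Along the meridian that is 2e-05° × 111700 m/° = 2.234 m.

2.2 meters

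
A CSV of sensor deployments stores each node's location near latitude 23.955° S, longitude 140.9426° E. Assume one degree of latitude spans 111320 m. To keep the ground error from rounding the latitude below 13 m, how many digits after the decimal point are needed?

One degree of latitude covers 111320 m.
With N decimal places the half-ulp bound is 0.5·10⁻ᴺ°, or 0.5·10⁻ᴺ × 111320 m on the ground.
Setting 55660 × 10⁻ᴺ ≤ 13 gives 10ᴺ ≥ 4282, i.e. N ≥ 3.63.
At 3 places the error can reach 55.7 m, but 4 places keeps it to 5.57 m.

4 decimal places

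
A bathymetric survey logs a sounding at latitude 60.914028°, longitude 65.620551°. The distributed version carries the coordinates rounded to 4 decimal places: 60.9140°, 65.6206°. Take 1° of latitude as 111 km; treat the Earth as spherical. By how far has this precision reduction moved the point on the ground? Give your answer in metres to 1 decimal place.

4.1 metres

The latitude changed by +0.000028° and the longitude by -0.000049°.
N–S: 0.000028° × 111000 m/° = 3.108 m.
East–west at this latitude: -0.000049° × 111000 × cos 60.914° ≈ -0.000049 × 53959.5 = -2.64402 m.
Combined displacement = (3.108² + 2.64402²)^½ ≈ 4.0805 m.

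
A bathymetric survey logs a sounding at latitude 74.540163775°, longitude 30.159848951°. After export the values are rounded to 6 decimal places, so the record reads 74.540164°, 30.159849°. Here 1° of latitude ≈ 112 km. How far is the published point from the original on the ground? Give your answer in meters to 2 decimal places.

0.03 meters

Δlat = 74.540163775 − 74.540164 = -0.000000225°; Δlon = 30.159848951 − 30.159849 = -0.000000049°.
North–south shift: -0.000000225 × 112000 = -0.0252 m.
East–west at this latitude: -0.000000049° × 112000 × cos 74.5402° ≈ -0.000000049 × 29855 = -0.0014629 m.
Distance: √(0.0252² + 0.0014629²) ≈ 0.0252424 m.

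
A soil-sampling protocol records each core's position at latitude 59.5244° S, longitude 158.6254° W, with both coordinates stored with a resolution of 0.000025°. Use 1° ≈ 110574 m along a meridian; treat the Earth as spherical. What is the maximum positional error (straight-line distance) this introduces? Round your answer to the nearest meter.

2 meters

With a 0.000025° grid the true value lies within half a step, ±0.000025°/2 = ±1.25e-05°, of the stored one.
North–south component: 1.25e-05° × 110574 = 1.38218 m.
E–W at 59.5244°: 1.25e-05° × 110574 × cos 59.5244° = 1.25e-05 × 110574 × 0.5072 ≈ 0.701 m.
The two errors are perpendicular, so the maximum displacement is √(1.38218² + 0.701²) ≈ 1.54978 m.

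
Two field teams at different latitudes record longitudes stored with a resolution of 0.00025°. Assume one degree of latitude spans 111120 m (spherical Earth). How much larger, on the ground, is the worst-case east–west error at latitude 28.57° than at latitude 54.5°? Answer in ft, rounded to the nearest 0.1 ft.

13.6 ft

With a 0.00025° grid the true value lies within half a step, ±0.00025°/2 = ±0.000125°, of the stored one.
At 28.57°: 0.000125° × 111120 × cos 28.57° = 0.000125 × 111120 × 0.8782 ≈ 12.199 m.
At 54.5°: 0.000125° × 111120 × cos 54.5° = 0.000125 × 111120 × 0.5807 ≈ 8.066 m.
So the lower-latitude error exceeds the higher by 12.199 − 8.066 = 4.1327 m.
Converting: 4.1327 m × 3.2808 ft/m ≈ 13.559 ft.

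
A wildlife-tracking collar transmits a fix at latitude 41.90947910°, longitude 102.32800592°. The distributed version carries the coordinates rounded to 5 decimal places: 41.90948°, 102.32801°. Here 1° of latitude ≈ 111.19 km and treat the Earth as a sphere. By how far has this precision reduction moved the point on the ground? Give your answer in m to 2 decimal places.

0.35 m

The latitude changed by -0.00000090° and the longitude by -0.00000408°.
North–south shift: -0.00000090 × 111190 = -0.100071 m.
East–west at this latitude: -0.00000408° × 111190 × cos 41.9095° ≈ -0.00000408 × 82747.7 = -0.337611 m.
Distance: √(0.100071² + 0.337611²) ≈ 0.352129 m.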